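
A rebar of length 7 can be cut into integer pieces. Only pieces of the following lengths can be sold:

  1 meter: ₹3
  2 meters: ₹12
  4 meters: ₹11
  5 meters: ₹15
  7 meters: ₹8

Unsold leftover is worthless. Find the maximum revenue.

Build r[k] bottom-up: r[k] = max over allowed piece i of (p[i] + r[k−i]).
r[1] = 3
r[2] = max(3+3, 12+0) = 12
r[3] = max(3+12, 12+3) = 15
r[4] = max(3+15, 12+12, 11+0) = 24
r[5] = max(3+24, 12+15, 11+3, 15+0) = 27
r[6] = max(3+27, 12+24, 11+12, 15+3) = 36
r[7] = max(3+36, 12+27, 11+15, 15+12, 8+0) = 39
One optimal cutting: 2 + 2 + 2 + 1 → ₹39.

39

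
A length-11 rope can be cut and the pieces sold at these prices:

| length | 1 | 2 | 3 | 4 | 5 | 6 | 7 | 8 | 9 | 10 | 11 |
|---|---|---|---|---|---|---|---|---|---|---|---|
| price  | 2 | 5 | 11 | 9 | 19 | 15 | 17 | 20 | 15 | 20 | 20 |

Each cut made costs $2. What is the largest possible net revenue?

Consider every possible first cut. net[k] is the best of p[i]+net[k−i] over all sellable i≤k, charging 2 whenever i<k.
net[1] = 2
net[2] = max(2+2-2, 5+0) = 5
net[3] = max(2+5-2, 5+2-2, 11+0) = 11
net[4] = max(2+11-2, 5+5-2, 11+2-2, 9+0) = 11
net[5] = max(2+11-2, 5+11-2, 11+5-2, 9+2-2, 19+0) = 19
net[6] = max(2+19-2, 5+11-2, 11+11-2, 9+5-2, 19+2-2, 15+0) = 20
net[7] = max(2+20-2, 5+19-2, 11+11-2, …, 15+2-2, 17+0) = 22
net[8] = max(2+22-2, 5+20-2, 11+19-2, …, 17+2-2, 20+0) = 28
net[9] = max(2+28-2, 5+22-2, 11+20-2, …, 20+2-2, 15+0) = 29
net[10] = max(2+29-2, 5+28-2, 11+22-2, …, 15+2-2, 20+0) = 36
net[11] = max(2+36-2, 5+29-2, 11+28-2, …, 20+2-2, 20+0) = 37
One optimal plan: pieces 5 + 3 + 3 (2 cuts) → $41 − $4 = $37.

37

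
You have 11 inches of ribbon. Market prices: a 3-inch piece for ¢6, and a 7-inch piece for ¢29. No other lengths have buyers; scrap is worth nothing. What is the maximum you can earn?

35

Build best[k] bottom-up: best[k] = max over allowed piece i of (p[i] + best[k−i]).
best[1] = 0
best[2] = 0
best[3] = 6
best[4] = 6
best[5] = 6
best[6] = 12  (first piece 3, then best[3]=6)
best[7] = max(6+6, 29+0) = 29
best[8] = max(6+6, 29+0) = 29
best[9] = max(6+12, 29+0) = 29
best[10] = max(6+29, 29+6) = 35
best[11] = max(6+29, 29+6) = 35
One optimal cutting: pieces 7 + 3 with 1 inch of scrap → ¢35.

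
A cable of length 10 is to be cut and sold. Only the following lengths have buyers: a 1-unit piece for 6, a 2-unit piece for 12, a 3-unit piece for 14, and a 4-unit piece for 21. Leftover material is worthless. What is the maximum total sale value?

60

Build best[k] bottom-up: best[k] = max over allowed piece i of (p[i] + best[k−i]).
best[1] = 6
best[2] = 12  (first piece 1, then best[1]=6)
best[3] = 18  (first piece 1, then best[2]=12)
best[4] = 24  (first piece 1, then best[3]=18)
best[5] = 30  (first piece 1, then best[4]=24)
best[6] = 36  (first piece 1, then best[5]=30)
best[7] = 42  (first piece 1, then best[6]=36)
best[8] = 48  (first piece 1, then best[7]=42)
best[9] = 54  (first piece 1, then best[8]=48)
best[10] = 60  (first piece 1, then best[9]=54)
One optimal cutting: 1 + 1 + 1 + 1 + 1 + 1 + 1 + 1 + 1 + 1 → 60.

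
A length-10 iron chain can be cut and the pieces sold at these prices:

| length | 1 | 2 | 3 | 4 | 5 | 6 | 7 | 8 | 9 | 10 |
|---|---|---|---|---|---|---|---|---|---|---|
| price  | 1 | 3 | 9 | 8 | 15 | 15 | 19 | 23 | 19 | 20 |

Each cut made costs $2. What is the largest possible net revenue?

28

Let v[k] be the best obtainable value from length k. For each k, try every first piece i and keep the best of price[i] + v[k−i] minus the 2 cut fee when i<k.
v[1] = 1
v[2] = 3
v[3] = 9
v[4] = 8  (first piece 1, then v[3]=9)
v[5] = 15
v[6] = 16  (first piece 3, then v[3]=9)
v[7] = 19
v[8] = 23
v[9] = 23  (first piece 3, then v[6]=16)
v[10] = 28  (first piece 5, then v[5]=15)
One optimal plan: pieces 5 + 5 (1 cut) → $30 − $2 = $28.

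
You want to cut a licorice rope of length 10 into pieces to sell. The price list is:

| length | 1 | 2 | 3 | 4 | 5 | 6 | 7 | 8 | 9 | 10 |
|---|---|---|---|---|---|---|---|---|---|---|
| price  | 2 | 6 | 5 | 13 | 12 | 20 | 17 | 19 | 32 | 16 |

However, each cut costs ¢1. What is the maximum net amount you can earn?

33

Let r[k] be the best obtainable value from length k. For each k, try every first piece i and keep the best of price[i] + r[k−i] minus the 1 cut fee when i<k.
r[1] = 2
r[2] = 6
r[3] = 7  (first piece 1, then r[2]=6)
r[4] = 13
r[5] = 14  (first piece 1, then r[4]=13)
r[6] = 20
r[7] = 21  (first piece 1, then r[6]=20)
r[8] = 25  (first piece 2, then r[6]=20)
r[9] = 32
r[10] = 33  (first piece 1, then r[9]=32)
One optimal plan: pieces 9 + 1 (1 cut) → ¢34 − ¢1 = ¢33.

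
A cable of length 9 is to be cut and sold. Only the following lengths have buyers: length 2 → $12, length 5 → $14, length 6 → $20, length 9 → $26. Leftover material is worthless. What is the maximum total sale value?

48

Build best[k] bottom-up: best[k] = max over allowed piece i of (p[i] + best[k−i]).
best[1] = 0
best[2] = 12
best[3] = 12
best[4] = 24  (first piece 2, then best[2]=12)
best[5] = 24
best[6] = 36  (first piece 2, then best[4]=24)
best[7] = 36
best[8] = 48  (first piece 2, then best[6]=36)
best[9] = 48
One optimal cutting: pieces 2 + 2 + 2 + 2 with 1 meter of scrap → $48.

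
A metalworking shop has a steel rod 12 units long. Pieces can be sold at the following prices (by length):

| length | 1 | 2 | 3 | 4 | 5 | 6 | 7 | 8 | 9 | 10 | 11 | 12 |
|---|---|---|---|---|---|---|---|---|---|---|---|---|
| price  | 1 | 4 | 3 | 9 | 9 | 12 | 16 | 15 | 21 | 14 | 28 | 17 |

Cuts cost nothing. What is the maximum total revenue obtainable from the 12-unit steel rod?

29

Build best[k] bottom-up: best[k] = max over allowed piece i of (p[i] + best[k−i]).
best[1] = 1
best[2] = max(1+1, 4+0) = 4
best[3] = max(1+4, 4+1, 3+0) = 5
best[4] = max(1+5, 4+4, 3+1, 9+0) = 9
best[5] = max(1+9, 4+5, 3+4, 9+1, 9+0) = 10
best[6] = max(1+10, 4+9, 3+5, 9+4, 9+1, 12+0) = 13
best[7] = max(1+13, 4+10, 3+9, …, 12+1, 16+0) = 16
best[8] = max(1+16, 4+13, 3+10, …, 16+1, 15+0) = 18
best[9] = max(1+18, 4+16, 3+13, …, 15+1, 21+0) = 21
best[10] = max(1+21, 4+18, 3+16, …, 21+1, 14+0) = 22
best[11] = max(1+22, 4+21, 3+18, …, 14+1, 28+0) = 28
best[12] = max(1+28, 4+22, 3+21, …, 28+1, 17+0) = 29
One optimal cutting: 11 + 1 → $28 + $1 = $29.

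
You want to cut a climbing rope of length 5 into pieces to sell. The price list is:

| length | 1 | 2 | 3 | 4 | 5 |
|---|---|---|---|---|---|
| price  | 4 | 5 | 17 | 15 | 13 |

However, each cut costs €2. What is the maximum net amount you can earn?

21

Let r[k] be the best obtainable value from length k. For each k, try every first piece i and keep the best of price[i] + r[k−i] minus the 2 cut fee when i<k.
r[1] = 4
r[2] = 6  (first piece 1, then r[1]=4)
r[3] = 17
r[4] = 19  (first piece 1, then r[3]=17)
r[5] = 21  (first piece 1, then r[4]=19)
One optimal plan: pieces 3 + 1 + 1 (2 cuts) → €25 − €4 = €21.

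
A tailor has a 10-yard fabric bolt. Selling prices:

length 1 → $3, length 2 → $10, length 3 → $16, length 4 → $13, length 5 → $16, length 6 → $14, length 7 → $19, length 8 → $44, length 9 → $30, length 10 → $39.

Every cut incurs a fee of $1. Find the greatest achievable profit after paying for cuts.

53

Let r[k] be the best obtainable value from length k. For each k, try every first piece i and keep the best of price[i] + r[k−i] minus the 1 cut fee when i<k.
r[1] = 3
r[2] = 10
r[3] = 16
r[4] = 19  (first piece 2, then r[2]=10)
r[5] = 25  (first piece 2, then r[3]=16)
r[6] = 31  (first piece 3, then r[3]=16)
r[7] = 34  (first piece 2, then r[5]=25)
r[8] = 44
r[9] = 46  (first piece 1, then r[8]=44)
r[10] = 53  (first piece 2, then r[8]=44)
One optimal plan: pieces 8 + 2 (1 cut) → $54 − $1 = $53.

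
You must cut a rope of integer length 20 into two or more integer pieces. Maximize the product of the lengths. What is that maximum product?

Fill f[k] for k=2..20: at each k try every first piece i and multiply by the better of (k−i) uncut or f[k−i].
f[2] = 1*max(1,0) = 1*1 = 1
f[3] = 1*max(2,1) = 1*2 = 2
f[4] = 2*max(2,1) = 2*2 = 4
f[5] = 2*max(3,2) = 2*3 = 6
f[6] = 3*max(3,2) = 3*3 = 9
f[7] = 2*max(5,6) = 2*6 = 12
f[8] = 2*max(6,9) = 2*9 = 18
f[9] = 3*max(6,9) = 3*9 = 27
f[10] = 2*max(8,18) = 2*18 = 36
f[11] = 2*max(9,27) = 2*27 = 54
f[12] = 3*max(9,27) = 3*27 = 81
f[13] = 2*max(11,54) = 2*54 = 108
f[14] = 2*max(12,81) = 2*81 = 162
f[15] = 3*max(12,81) = 3*81 = 243
f[16] = 2*max(14,162) = 2*162 = 324
f[17] = 2*max(15,243) = 2*243 = 486
f[18] = 3*max(15,243) = 3*243 = 729
f[19] = 2*max(17,486) = 2*486 = 972
f[20] = 2*max(18,729) = 2*729 = 1458
One optimal split: 3 + 3 + 3 + 3 + 3 + 3 + 2; product 3*3*3*3*3*3*2 = 1458.

1458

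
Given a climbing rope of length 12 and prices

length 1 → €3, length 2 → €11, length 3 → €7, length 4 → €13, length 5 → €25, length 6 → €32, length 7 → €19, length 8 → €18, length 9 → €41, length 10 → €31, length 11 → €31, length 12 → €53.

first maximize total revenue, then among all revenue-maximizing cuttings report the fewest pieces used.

6

Let r[k] be the best obtainable value from length k. For each k, try every first piece i and keep the best of price[i] + r[k−i].
r[1] = 3
r[2] = max(3+3, 11+0) = 11
r[3] = max(3+11, 11+3, 7+0) = 14
r[4] = max(3+14, 11+11, 7+3, 13+0) = 22
r[5] = max(3+22, 11+14, 7+11, 13+3, 25+0) = 25
r[6] = max(3+25, 11+22, 7+14, 13+11, 25+3, 32+0) = 33
r[7] = max(3+33, 11+25, 7+22, …, 32+3, 19+0) = 36
r[8] = max(3+36, 11+33, 7+25, …, 19+3, 18+0) = 44
r[9] = max(3+44, 11+36, 7+33, …, 18+3, 41+0) = 47
r[10] = max(3+47, 11+44, 7+36, …, 41+3, 31+0) = 55
r[11] = max(3+55, 11+47, 7+44, …, 31+3, 31+0) = 58
r[12] = max(3+58, 11+55, 7+47, …, 31+3, 53+0) = 66
Maximum revenue is €66.
Now minimize piece count subject to staying optimal: for each k, pieces[k] = 1 + min over i with p[i]+r[k−i]=r[k] of pieces[k−i].
pieces[9] = 3
pieces[10] = 5
pieces[11] = 4
pieces[12] = 6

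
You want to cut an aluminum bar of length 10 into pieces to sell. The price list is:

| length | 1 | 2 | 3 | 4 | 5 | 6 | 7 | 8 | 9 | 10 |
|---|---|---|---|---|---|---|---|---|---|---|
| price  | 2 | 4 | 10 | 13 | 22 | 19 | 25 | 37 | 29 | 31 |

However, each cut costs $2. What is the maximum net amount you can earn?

42

Build net[k] bottom-up: net[k] = max over allowed piece i of (p[i] + net[k−i]) − 2 per cut.
net[1] = 2
net[2] = 4
net[3] = 10
net[4] = 13
net[5] = 22
net[6] = 22  (first piece 1, then net[5]=22)
net[7] = 25
net[8] = 37
net[9] = 37  (first piece 1, then net[8]=37)
net[10] = 42  (first piece 5, then net[5]=22)
One optimal plan: pieces 5 + 5 (1 cut) → $44 − $2 = $42.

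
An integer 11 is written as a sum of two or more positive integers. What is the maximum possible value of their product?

Let prod[k] be the best product for length k (with at least one cut). For each first piece i, the rest contributes max(k−i, prod[k−i]).
prod[2] = 1·max(1,0) = 1·1 = 1
prod[3] = 1·max(2,1) = 1·2 = 2
prod[4] = 2·max(2,1) = 2·2 = 4
prod[5] = 2·max(3,2) = 2·3 = 6
prod[6] = 3·max(3,2) = 3·3 = 9
prod[7] = 2·max(5,6) = 2·6 = 12
prod[8] = 2·max(6,9) = 2·9 = 18
prod[9] = 3·max(6,9) = 3·9 = 27
prod[10] = 2·max(8,18) = 2·18 = 36
prod[11] = 2·max(9,27) = 2·27 = 54
One optimal split: 3 + 3 + 3 + 2; product 3·3·3·2 = 54.

54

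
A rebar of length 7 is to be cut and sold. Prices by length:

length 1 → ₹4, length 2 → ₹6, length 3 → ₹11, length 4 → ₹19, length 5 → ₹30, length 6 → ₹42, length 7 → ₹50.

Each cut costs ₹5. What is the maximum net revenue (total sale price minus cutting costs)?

50

Let net[k] be the best obtainable value from length k. For each k, try every first piece i and keep the best of price[i] + net[k−i] minus the 5 cut fee when i<k.
net[1] = 4
net[2] = max(4+4-5, 6+0) = 6
net[3] = max(4+6-5, 6+4-5, 11+0) = 11
net[4] = max(4+11-5, 6+6-5, 11+4-5, 19+0) = 19
net[5] = max(4+19-5, 6+11-5, 11+6-5, 19+4-5, 30+0) = 30
net[6] = max(4+30-5, 6+19-5, 11+11-5, 19+6-5, 30+4-5, 42+0) = 42
net[7] = max(4+42-5, 6+30-5, 11+19-5, …, 42+4-5, 50+0) = 50
Best is to make no cuts and sell whole for ₹50.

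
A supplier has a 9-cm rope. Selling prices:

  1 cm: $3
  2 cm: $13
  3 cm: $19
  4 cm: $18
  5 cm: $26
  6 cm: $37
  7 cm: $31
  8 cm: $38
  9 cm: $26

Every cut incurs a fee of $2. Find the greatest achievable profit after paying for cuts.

54

Let net[k] be the best obtainable value from length k. For each k, try every first piece i and keep the best of price[i] + net[k−i] minus the 2 cut fee when i<k.
net[1] = 3
net[2] = 13
net[3] = 19
net[4] = 24  (first piece 2, then net[2]=13)
net[5] = 30  (first piece 2, then net[3]=19)
net[6] = 37
net[7] = 41  (first piece 2, then net[5]=30)
net[8] = 48  (first piece 2, then net[6]=37)
net[9] = 54  (first piece 3, then net[6]=37)
One optimal plan: pieces 6 + 3 (1 cut) → $56 − $2 = $54.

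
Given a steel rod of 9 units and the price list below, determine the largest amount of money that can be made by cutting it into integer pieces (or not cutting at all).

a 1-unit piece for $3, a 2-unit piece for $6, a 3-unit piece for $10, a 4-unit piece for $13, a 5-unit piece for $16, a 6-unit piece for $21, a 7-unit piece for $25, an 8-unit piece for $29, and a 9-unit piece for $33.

Let v[k] be the best obtainable value from length k. For each k, try every first piece i and keep the best of price[i] + v[k−i].
v[1] = 3
v[2] = 6  (first piece 1, then v[1]=3)
v[3] = 10
v[4] = 13  (first piece 1, then v[3]=10)
v[5] = 16  (first piece 1, then v[4]=13)
v[6] = 21
v[7] = 25
v[8] = 29
v[9] = 33
Best is to sell the whole 9-unit piece uncut for $33.

33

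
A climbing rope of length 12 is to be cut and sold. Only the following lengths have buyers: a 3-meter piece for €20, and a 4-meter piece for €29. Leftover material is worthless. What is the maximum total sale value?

87

Build r[k] bottom-up: r[k] = max over allowed piece i of (p[i] + r[k−i]).
r[1] = 0
r[2] = 0
r[3] = 20
r[4] = max(20+0, 29+0) = 29
r[5] = max(20+0, 29+0) = 29
r[6] = max(20+20, 29+0) = 40
r[7] = max(20+29, 29+20) = 49
r[8] = max(20+29, 29+29) = 58
r[9] = max(20+40, 29+29) = 60
r[10] = max(20+49, 29+40) = 69
r[11] = max(20+58, 29+49) = 78
r[12] = max(20+60, 29+58) = 87
One optimal cutting: 4 + 4 + 4 → €87.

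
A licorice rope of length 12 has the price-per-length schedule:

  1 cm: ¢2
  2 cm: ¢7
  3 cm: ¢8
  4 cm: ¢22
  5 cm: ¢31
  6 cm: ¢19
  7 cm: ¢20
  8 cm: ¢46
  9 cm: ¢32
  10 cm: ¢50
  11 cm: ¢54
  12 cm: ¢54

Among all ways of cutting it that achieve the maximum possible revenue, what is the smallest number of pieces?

3

Consider every possible first cut. r[k] is the best of p[i]+r[k−i] over all sellable i≤k.
r[1] = 2
r[2] = max(2+2, 7+0) = 7
r[3] = max(2+7, 7+2, 8+0) = 9
r[4] = max(2+9, 7+7, 8+2, 22+0) = 22
r[5] = max(2+22, 7+9, 8+7, 22+2, 31+0) = 31
r[6] = max(2+31, 7+22, 8+9, 22+7, 31+2, 19+0) = 33
r[7] = max(2+33, 7+31, 8+22, …, 19+2, 20+0) = 38
r[8] = max(2+38, 7+33, 8+31, …, 20+2, 46+0) = 46
r[9] = max(2+46, 7+38, 8+33, …, 46+2, 32+0) = 53
r[10] = max(2+53, 7+46, 8+38, …, 32+2, 50+0) = 62
r[11] = max(2+62, 7+53, 8+46, …, 50+2, 54+0) = 64
r[12] = max(2+64, 7+62, 8+53, …, 54+2, 54+0) = 69
Maximum revenue is ¢69.
Now minimize piece count subject to staying optimal: for each k, pieces[k] = 1 + min over i with p[i]+r[k−i]=r[k] of pieces[k−i].
pieces[9] = 2
pieces[10] = 2
pieces[11] = 3
pieces[12] = 3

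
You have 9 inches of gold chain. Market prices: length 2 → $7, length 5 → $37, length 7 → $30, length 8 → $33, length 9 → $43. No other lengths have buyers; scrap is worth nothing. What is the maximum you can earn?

Consider every possible first cut. r[k] is the best of p[i]+r[k−i] over all sellable i≤k.
r[1] = 0
r[2] = 7
r[3] = 7
r[4] = 14  (first piece 2, then r[2]=7)
r[5] = 37
r[6] = 37
r[7] = 44  (first piece 2, then r[5]=37)
r[8] = 44
r[9] = 51  (first piece 2, then r[7]=44)
One optimal cutting: 5 + 2 + 2 → $51.

51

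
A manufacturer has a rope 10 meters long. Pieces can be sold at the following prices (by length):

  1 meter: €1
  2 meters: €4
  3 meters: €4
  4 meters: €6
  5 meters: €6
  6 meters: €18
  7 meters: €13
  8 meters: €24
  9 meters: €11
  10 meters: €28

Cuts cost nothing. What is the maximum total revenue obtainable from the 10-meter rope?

Consider every possible first cut. r[k] is the best of p[i]+r[k−i] over all sellable i≤k.
r[1] = 1
r[2] = 4
r[3] = 5  (first piece 1, then r[2]=4)
r[4] = 8  (first piece 2, then r[2]=4)
r[5] = 9  (first piece 1, then r[4]=8)
r[6] = 18
r[7] = 19  (first piece 1, then r[6]=18)
r[8] = 24
r[9] = 25  (first piece 1, then r[8]=24)
r[10] = 28  (first piece 2, then r[8]=24)
One optimal cutting: 8 + 2 → €24 + €4 = €28.

28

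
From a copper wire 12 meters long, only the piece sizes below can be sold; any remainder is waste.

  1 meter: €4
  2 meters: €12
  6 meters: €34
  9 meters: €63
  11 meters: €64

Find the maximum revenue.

Consider every possible first cut. best[k] is the best of p[i]+best[k−i] over all sellable i≤k.
best[1] = 4
best[2] = max(4+4, 12+0) = 12
best[3] = max(4+12, 12+4) = 16
best[4] = max(4+16, 12+12) = 24
best[5] = max(4+24, 12+16) = 28
best[6] = max(4+28, 12+24, 34+0) = 36
best[7] = max(4+36, 12+28, 34+4) = 40
best[8] = max(4+40, 12+36, 34+12) = 48
best[9] = max(4+48, 12+40, 34+16, 63+0) = 63
best[10] = max(4+63, 12+48, 34+24, 63+4) = 67
best[11] = max(4+67, 12+63, 34+28, 63+12, 64+0) = 75
best[12] = max(4+75, 12+67, 34+36, 63+16, 64+4) = 79
One optimal cutting: 9 + 2 + 1 → €79.

79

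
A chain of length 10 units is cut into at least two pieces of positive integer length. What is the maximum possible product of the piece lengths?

36

Let P[k] be the best product for length k (with at least one cut). For each first piece i, the rest contributes max(k−i, P[k−i]).
P[2] = 1·max(1,0) = 1·1 = 1
P[3] = max(1·2, 2·1) = 2
P[4] = max(1·3, 2·2, 3·1) = 4
P[5] = max(1·4, 2·3, 3·2, 4·1) = 6
P[6] = max(1·6, 2·4, 3·3, 4·2, 5·1) = 9
P[7] = max(1·9, 2·6, 3·4, 4·3, 5·2, 6·1) = 12
P[8] = max(1·12, 2·9, 3·6, …, 6·2, 7·1) = 18
P[9] = max(1·18, 2·12, 3·9, …, 7·2, 8·1) = 27
P[10] = max(1·27, 2·18, 3·12, …, 8·2, 9·1) = 36
One optimal split: 3 + 3 + 2 + 2; product 3·3·2·2 = 36.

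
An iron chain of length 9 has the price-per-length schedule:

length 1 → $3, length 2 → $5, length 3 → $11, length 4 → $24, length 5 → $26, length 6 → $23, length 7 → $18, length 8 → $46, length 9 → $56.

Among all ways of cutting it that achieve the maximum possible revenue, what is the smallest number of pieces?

1

Let r[k] be the best obtainable value from length k. For each k, try every first piece i and keep the best of price[i] + r[k−i].
r[1] = 3
r[2] = 6  (first piece 1, then r[1]=3)
r[3] = 11
r[4] = 24
r[5] = 27  (first piece 1, then r[4]=24)
r[6] = 30  (first piece 1, then r[5]=27)
r[7] = 35  (first piece 3, then r[4]=24)
r[8] = 48  (first piece 4, then r[4]=24)
r[9] = 56
Maximum revenue is $56.
Now minimize piece count subject to staying optimal: for each k, pieces[k] = 1 + min over i with p[i]+r[k−i]=r[k] of pieces[k−i].
pieces[6] = 3
pieces[7] = 2
pieces[8] = 2
pieces[9] = 1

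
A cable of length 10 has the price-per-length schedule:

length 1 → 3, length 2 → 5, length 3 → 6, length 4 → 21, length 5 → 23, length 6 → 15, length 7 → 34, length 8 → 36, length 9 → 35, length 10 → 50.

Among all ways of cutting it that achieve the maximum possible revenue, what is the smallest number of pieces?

1

Build r[k] bottom-up: r[k] = max over allowed piece i of (p[i] + r[k−i]).
r[1] = 3
r[2] = 6  (first piece 1, then r[1]=3)
r[3] = 9  (first piece 1, then r[2]=6)
r[4] = 21
r[5] = 24  (first piece 1, then r[4]=21)
r[6] = 27  (first piece 1, then r[5]=24)
r[7] = 34
r[8] = 42  (first piece 4, then r[4]=21)
r[9] = 45  (first piece 1, then r[8]=42)
r[10] = 50
Maximum revenue is 50.
Now minimize piece count subject to staying optimal: for each k, pieces[k] = 1 + min over i with p[i]+r[k−i]=r[k] of pieces[k−i].
pieces[7] = 1
pieces[8] = 2
pieces[9] = 3
pieces[10] = 1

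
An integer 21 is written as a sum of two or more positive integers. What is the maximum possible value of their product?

2187

Let m[k] be the best product for length k (with at least one cut). For each first piece i, the rest contributes max(k−i, m[k−i]).
m[2] = 1·max(1,0) = 1·1 = 1
m[3] = 1·max(2,1) = 1·2 = 2
m[4] = 2·max(2,1) = 2·2 = 4
m[5] = 2·max(3,2) = 2·3 = 6
m[6] = 3·max(3,2) = 3·3 = 9
m[7] = 2·max(5,6) = 2·6 = 12
m[8] = 2·max(6,9) = 2·9 = 18
m[9] = 3·max(6,9) = 3·9 = 27
m[10] = 2·max(8,18) = 2·18 = 36
m[11] = 2·max(9,27) = 2·27 = 54
m[12] = 3·max(9,27) = 3·27 = 81
m[13] = 2·max(11,54) = 2·54 = 108
m[14] = 2·max(12,81) = 2·81 = 162
m[15] = 3·max(12,81) = 3·81 = 243
m[16] = 2·max(14,162) = 2·162 = 324
m[17] = 2·max(15,243) = 2·243 = 486
m[18] = 3·max(15,243) = 3·243 = 729
m[19] = 2·max(17,486) = 2·486 = 972
m[20] = 2·max(18,729) = 2·729 = 1458
m[21] = 3·max(18,729) = 3·729 = 2187
One optimal split: 3 + 3 + 3 + 3 + 3 + 3 + 3; product 3·3·3·3·3·3·3 = 2187.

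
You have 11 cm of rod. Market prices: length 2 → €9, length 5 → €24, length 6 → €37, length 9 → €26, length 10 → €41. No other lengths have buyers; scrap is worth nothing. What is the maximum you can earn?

61

Let r[k] be the best obtainable value from length k. For each k, try every first piece i and keep the best of price[i] + r[k−i].
r[1] = 0
r[2] = 9
r[3] = 9
r[4] = 18  (first piece 2, then r[2]=9)
r[5] = max(9+9, 24+0) = 24
r[6] = max(9+18, 24+0, 37+0) = 37
r[7] = max(9+24, 24+9, 37+0) = 37
r[8] = max(9+37, 24+9, 37+9) = 46
r[9] = max(9+37, 24+18, 37+9, 26+0) = 46
r[10] = max(9+46, 24+24, 37+18, 26+0, 41+0) = 55
r[11] = max(9+46, 24+37, 37+24, 26+9, 41+0) = 61
One optimal cutting: 6 + 5 → €61.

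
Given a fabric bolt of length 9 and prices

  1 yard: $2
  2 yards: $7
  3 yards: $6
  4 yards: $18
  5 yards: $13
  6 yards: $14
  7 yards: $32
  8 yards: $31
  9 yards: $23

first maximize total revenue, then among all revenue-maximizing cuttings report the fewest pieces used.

2

Consider every possible first cut. r[k] is the best of p[i]+r[k−i] over all sellable i≤k.
r[1] = 2
r[2] = 7
r[3] = 9  (first piece 1, then r[2]=7)
r[4] = 18
r[5] = 20  (first piece 1, then r[4]=18)
r[6] = 25  (first piece 2, then r[4]=18)
r[7] = 32
r[8] = 36  (first piece 4, then r[4]=18)
r[9] = 39  (first piece 2, then r[7]=32)
Maximum revenue is $39.
Now minimize piece count subject to staying optimal: for each k, pieces[k] = 1 + min over i with p[i]+r[k−i]=r[k] of pieces[k−i].
pieces[6] = 2
pieces[7] = 1
pieces[8] = 2
pieces[9] = 2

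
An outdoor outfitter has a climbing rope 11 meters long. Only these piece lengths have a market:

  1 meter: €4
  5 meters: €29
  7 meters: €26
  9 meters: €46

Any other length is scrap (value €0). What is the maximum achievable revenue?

62

Consider every possible first cut. r[k] is the best of p[i]+r[k−i] over all sellable i≤k.
r[1] = 4
r[2] = 8  (first piece 1, then r[1]=4)
r[3] = 12  (first piece 1, then r[2]=8)
r[4] = 16  (first piece 1, then r[3]=12)
r[5] = 29
r[6] = 33  (first piece 1, then r[5]=29)
r[7] = 37  (first piece 1, then r[6]=33)
r[8] = 41  (first piece 1, then r[7]=37)
r[9] = 46
r[10] = 58  (first piece 5, then r[5]=29)
r[11] = 62  (first piece 1, then r[10]=58)
One optimal cutting: 5 + 5 + 1 → €62.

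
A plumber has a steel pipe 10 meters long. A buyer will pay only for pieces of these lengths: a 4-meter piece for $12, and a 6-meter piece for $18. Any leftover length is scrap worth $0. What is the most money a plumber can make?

Consider every possible first cut. r[k] is the best of p[i]+r[k−i] over all sellable i≤k.
r[1] = 0
r[2] = 0
r[3] = 0
r[4] = 12
r[5] = 12
r[6] = 18
r[7] = 18
r[8] = 24  (first piece 4, then r[4]=12)
r[9] = 24
r[10] = 30  (first piece 4, then r[6]=18)
One optimal cutting: 6 + 4 → $30.

30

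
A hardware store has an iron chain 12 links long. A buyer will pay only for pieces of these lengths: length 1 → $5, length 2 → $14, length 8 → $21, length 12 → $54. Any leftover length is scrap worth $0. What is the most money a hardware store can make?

Consider every possible first cut. r[k] is the best of p[i]+r[k−i] over all sellable i≤k.
r[1] = 5
r[2] = max(5+5, 14+0) = 14
r[3] = max(5+14, 14+5) = 19
r[4] = max(5+19, 14+14) = 28
r[5] = max(5+28, 14+19) = 33
r[6] = max(5+33, 14+28) = 42
r[7] = max(5+42, 14+33) = 47
r[8] = max(5+47, 14+42, 21+0) = 56
r[9] = max(5+56, 14+47, 21+5) = 61
r[10] = max(5+61, 14+56, 21+14) = 70
r[11] = max(5+70, 14+61, 21+19) = 75
r[12] = max(5+75, 14+70, 21+28, 54+0) = 84
One optimal cutting: 2 + 2 + 2 + 2 + 2 + 2 → $84.

84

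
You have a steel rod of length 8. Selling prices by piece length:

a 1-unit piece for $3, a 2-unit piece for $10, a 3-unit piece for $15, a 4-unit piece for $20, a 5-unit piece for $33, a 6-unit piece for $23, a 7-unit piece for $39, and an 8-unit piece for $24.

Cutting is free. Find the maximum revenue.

Consider every possible first cut. v[k] is the best of p[i]+v[k−i] over all sellable i≤k.
v[1] = 3
v[2] = max(3+3, 10+0) = 10
v[3] = max(3+10, 10+3, 15+0) = 15
v[4] = max(3+15, 10+10, 15+3, 20+0) = 20
v[5] = max(3+20, 10+15, 15+10, 20+3, 33+0) = 33
v[6] = max(3+33, 10+20, 15+15, 20+10, 33+3, 23+0) = 36
v[7] = max(3+36, 10+33, 15+20, …, 23+3, 39+0) = 43
v[8] = max(3+43, 10+36, 15+33, …, 39+3, 24+0) = 48
One optimal cutting: 5 + 3 → $33 + $15 = $48.

48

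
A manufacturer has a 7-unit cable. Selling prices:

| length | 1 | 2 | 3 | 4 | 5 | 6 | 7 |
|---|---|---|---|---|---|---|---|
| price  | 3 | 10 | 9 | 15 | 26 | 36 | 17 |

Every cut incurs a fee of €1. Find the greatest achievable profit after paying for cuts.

Consider every possible first cut. v[k] is the best of p[i]+v[k−i] over all sellable i≤k, charging 1 whenever i<k.
v[1] = 3
v[2] = 10
v[3] = 12  (first piece 1, then v[2]=10)
v[4] = 19  (first piece 2, then v[2]=10)
v[5] = 26
v[6] = 36
v[7] = 38  (first piece 1, then v[6]=36)
One optimal plan: pieces 6 + 1 (1 cut) → €39 − €1 = €38.

38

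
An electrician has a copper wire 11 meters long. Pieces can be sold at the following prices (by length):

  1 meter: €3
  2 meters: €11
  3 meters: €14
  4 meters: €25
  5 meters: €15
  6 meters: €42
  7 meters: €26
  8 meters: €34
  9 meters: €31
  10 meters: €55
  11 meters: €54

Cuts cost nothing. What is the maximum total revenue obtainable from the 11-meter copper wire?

Let v[k] be the best obtainable value from length k. For each k, try every first piece i and keep the best of price[i] + v[k−i].
v[1] = 3
v[2] = 11
v[3] = 14  (first piece 1, then v[2]=11)
v[4] = 25
v[5] = 28  (first piece 1, then v[4]=25)
v[6] = 42
v[7] = 45  (first piece 1, then v[6]=42)
v[8] = 53  (first piece 2, then v[6]=42)
v[9] = 56  (first piece 1, then v[8]=53)
v[10] = 67  (first piece 4, then v[6]=42)
v[11] = 70  (first piece 1, then v[10]=67)
One optimal cutting: 6 + 4 + 1 → €42 + €25 + €3 = €70.

70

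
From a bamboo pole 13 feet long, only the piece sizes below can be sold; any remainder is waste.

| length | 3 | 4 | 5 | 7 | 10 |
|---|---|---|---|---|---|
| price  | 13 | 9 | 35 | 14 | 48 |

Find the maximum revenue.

83

Build best[k] bottom-up: best[k] = max over allowed piece i of (p[i] + best[k−i]).
best[1] = 0
best[2] = 0
best[3] = 13
best[4] = 13
best[5] = 35
best[6] = 35
best[7] = 35
best[8] = 48  (first piece 3, then best[5]=35)
best[9] = 48
best[10] = 70  (first piece 5, then best[5]=35)
best[11] = 70
best[12] = 70
best[13] = 83  (first piece 3, then best[10]=70)
One optimal cutting: 5 + 5 + 3 → $83.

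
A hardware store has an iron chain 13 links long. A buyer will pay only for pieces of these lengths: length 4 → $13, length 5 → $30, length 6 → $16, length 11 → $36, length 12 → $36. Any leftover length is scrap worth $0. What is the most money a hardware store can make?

Let f[k] be the best obtainable value from length k. For each k, try every first piece i and keep the best of price[i] + f[k−i].
f[1] = 0
f[2] = 0
f[3] = 0
f[4] = 13
f[5] = 30
f[6] = 30
f[7] = 30
f[8] = 30
f[9] = 43  (first piece 4, then f[5]=30)
f[10] = 60  (first piece 5, then f[5]=30)
f[11] = 60
f[12] = 60
f[13] = 60
One optimal cutting: pieces 5 + 5 with 3 links of scrap → $60.

60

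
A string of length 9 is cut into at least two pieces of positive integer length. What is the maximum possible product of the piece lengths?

27

Fill P[k] for k=2..9: at each k try every first piece i and multiply by the better of (k−i) uncut or P[k−i].
Small cases: P[2]=1.
P[3] = 1*max(2,1) = 1*2 = 2
P[4] = 2*max(2,1) = 2*2 = 4
P[5] = 2*max(3,2) = 2*3 = 6
P[6] = 3*max(3,2) = 3*3 = 9
P[7] = 2*max(5,6) = 2*6 = 12
P[8] = 2*max(6,9) = 2*9 = 18
P[9] = 3*max(6,9) = 3*9 = 27
One optimal split: 3 + 3 + 3; product 3*3*3 = 27.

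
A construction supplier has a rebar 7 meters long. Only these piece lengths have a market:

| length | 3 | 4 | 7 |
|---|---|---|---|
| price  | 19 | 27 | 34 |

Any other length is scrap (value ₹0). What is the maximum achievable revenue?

Consider every possible first cut. r[k] is the best of p[i]+r[k−i] over all sellable i≤k.
r[1] = 0
r[2] = 0
r[3] = 19
r[4] = max(19+0, 27+0) = 27
r[5] = max(19+0, 27+0) = 27
r[6] = max(19+19, 27+0) = 38
r[7] = max(19+27, 27+19, 34+0) = 46
One optimal cutting: 4 + 3 → ₹46.

46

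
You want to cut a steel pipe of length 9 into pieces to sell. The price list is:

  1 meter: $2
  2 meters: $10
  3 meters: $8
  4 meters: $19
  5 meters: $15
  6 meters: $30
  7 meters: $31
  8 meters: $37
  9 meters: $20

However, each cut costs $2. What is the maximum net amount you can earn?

Consider every possible first cut. net[k] is the best of p[i]+net[k−i] over all sellable i≤k, charging 2 whenever i<k.
net[1] = 2
net[2] = 10
net[3] = 10  (first piece 1, then net[2]=10)
net[4] = 19
net[5] = 19  (first piece 1, then net[4]=19)
net[6] = 30
net[7] = 31
net[8] = 38  (first piece 2, then net[6]=30)
net[9] = 39  (first piece 2, then net[7]=31)
One optimal plan: pieces 7 + 2 (1 cut) → $41 − $2 = $39.

39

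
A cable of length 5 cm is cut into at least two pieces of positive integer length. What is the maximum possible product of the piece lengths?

6

Fill g[k] for k=2..5: at each k try every first piece i and multiply by the better of (k−i) uncut or g[k−i].
g[2] = 1×max(1,0) = 1×1 = 1
g[3] = max(1×2, 2×1) = 2
g[4] = max(1×3, 2×2, 3×1) = 4
g[5] = max(1×4, 2×3, 3×2, 4×1) = 6
One optimal split: 3 + 2; product 3×2 = 6.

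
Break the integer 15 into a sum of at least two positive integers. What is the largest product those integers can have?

243

Define P[k] = max over 1≤i<k of i · max(k−i, P[k−i]); the inner max lets the remainder stay uncut if that's better.
Small cases: P[2]=1, P[3]=2, P[4]=4, P[5]=6, P[6]=9, P[7]=12, P[8]=18, P[9]=27, P[10]=36.
P[11] = 2×max(9,27) = 2×27 = 54
P[12] = 3×max(9,27) = 3×27 = 81
P[13] = 2×max(11,54) = 2×54 = 108
P[14] = 2×max(12,81) = 2×81 = 162
P[15] = 3×max(12,81) = 3×81 = 243
One optimal split: 3 + 3 + 3 + 3 + 3; product 3×3×3×3×3 = 243.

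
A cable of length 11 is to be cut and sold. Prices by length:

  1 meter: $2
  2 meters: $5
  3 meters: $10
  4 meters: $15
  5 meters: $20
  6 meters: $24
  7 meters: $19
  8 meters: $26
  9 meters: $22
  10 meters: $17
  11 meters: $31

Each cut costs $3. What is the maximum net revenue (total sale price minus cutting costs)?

Build v[k] bottom-up: v[k] = max over allowed piece i of (p[i] + v[k−i]) − 3 per cut.
v[1] = 2
v[2] = max(2+2-3, 5+0) = 5
v[3] = max(2+5-3, 5+2-3, 10+0) = 10
v[4] = max(2+10-3, 5+5-3, 10+2-3, 15+0) = 15
v[5] = max(2+15-3, 5+10-3, 10+5-3, 15+2-3, 20+0) = 20
v[6] = max(2+20-3, 5+15-3, 10+10-3, 15+5-3, 20+2-3, 24+0) = 24
v[7] = max(2+24-3, 5+20-3, 10+15-3, …, 24+2-3, 19+0) = 23
v[8] = max(2+23-3, 5+24-3, 10+20-3, …, 19+2-3, 26+0) = 27
v[9] = max(2+27-3, 5+23-3, 10+24-3, …, 26+2-3, 22+0) = 32
v[10] = max(2+32-3, 5+27-3, 10+23-3, …, 22+2-3, 17+0) = 37
v[11] = max(2+37-3, 5+32-3, 10+27-3, …, 17+2-3, 31+0) = 41
One optimal plan: pieces 6 + 5 (1 cut) → $44 − $3 = $41.

41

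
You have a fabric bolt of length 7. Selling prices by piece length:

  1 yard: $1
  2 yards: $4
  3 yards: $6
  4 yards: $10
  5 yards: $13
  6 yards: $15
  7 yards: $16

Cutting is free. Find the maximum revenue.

Let R[k] be the best obtainable value from length k. For each k, try every first piece i and keep the best of price[i] + R[k−i].
R[1] = 1
R[2] = 4
R[3] = 6
R[4] = 10
R[5] = 13
R[6] = 15
R[7] = 17  (first piece 2, then R[5]=13)
One optimal cutting: 5 + 2 → $13 + $4 = $17.

17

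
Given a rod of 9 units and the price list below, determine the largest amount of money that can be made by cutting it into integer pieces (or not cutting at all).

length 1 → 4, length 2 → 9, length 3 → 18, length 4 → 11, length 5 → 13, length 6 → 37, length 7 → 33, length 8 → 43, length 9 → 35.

55

Let R[k] be the best obtainable value from length k. For each k, try every first piece i and keep the best of price[i] + R[k−i].
R[1] = 4
R[2] = max(4+4, 9+0) = 9
R[3] = max(4+9, 9+4, 18+0) = 18
R[4] = max(4+18, 9+9, 18+4, 11+0) = 22
R[5] = max(4+22, 9+18, 18+9, 11+4, 13+0) = 27
R[6] = max(4+27, 9+22, 18+18, 11+9, 13+4, 37+0) = 37
R[7] = max(4+37, 9+27, 18+22, …, 37+4, 33+0) = 41
R[8] = max(4+41, 9+37, 18+27, …, 33+4, 43+0) = 46
R[9] = max(4+46, 9+41, 18+37, …, 43+4, 35+0) = 55
One optimal cutting: 6 + 3 → 37 + 18 = 55.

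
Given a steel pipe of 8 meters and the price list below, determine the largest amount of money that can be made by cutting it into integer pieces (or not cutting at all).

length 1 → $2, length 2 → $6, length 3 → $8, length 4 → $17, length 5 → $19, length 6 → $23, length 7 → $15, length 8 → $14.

34

Consider every possible first cut. v[k] is the best of p[i]+v[k−i] over all sellable i≤k.
v[1] = 2
v[2] = max(2+2, 6+0) = 6
v[3] = max(2+6, 6+2, 8+0) = 8
v[4] = max(2+8, 6+6, 8+2, 17+0) = 17
v[5] = max(2+17, 6+8, 8+6, 17+2, 19+0) = 19
v[6] = max(2+19, 6+17, 8+8, 17+6, 19+2, 23+0) = 23
v[7] = max(2+23, 6+19, 8+17, …, 23+2, 15+0) = 25
v[8] = max(2+25, 6+23, 8+19, …, 15+2, 14+0) = 34
One optimal cutting: 4 + 4 → $17 + $17 = $34.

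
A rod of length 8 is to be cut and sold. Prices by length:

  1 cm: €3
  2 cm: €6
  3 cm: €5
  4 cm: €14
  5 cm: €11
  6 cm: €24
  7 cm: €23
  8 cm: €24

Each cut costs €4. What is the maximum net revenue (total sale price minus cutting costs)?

Build r[k] bottom-up: r[k] = max over allowed piece i of (p[i] + r[k−i]) − 4 per cut.
r[1] = 3
r[2] = max(3+3-4, 6+0) = 6
r[3] = max(3+6-4, 6+3-4, 5+0) = 5
r[4] = max(3+5-4, 6+6-4, 5+3-4, 14+0) = 14
r[5] = max(3+14-4, 6+5-4, 5+6-4, 14+3-4, 11+0) = 13
r[6] = max(3+13-4, 6+14-4, 5+5-4, 14+6-4, 11+3-4, 24+0) = 24
r[7] = max(3+24-4, 6+13-4, 5+14-4, …, 24+3-4, 23+0) = 23
r[8] = max(3+23-4, 6+24-4, 5+13-4, …, 23+3-4, 24+0) = 26
One optimal plan: pieces 6 + 2 (1 cut) → €30 − €4 = €26.

26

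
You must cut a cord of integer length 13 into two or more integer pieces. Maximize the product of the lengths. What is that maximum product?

Define P[k] = max over 1≤i<k of i · max(k−i, P[k−i]); the inner max lets the remainder stay uncut if that's better.
Small cases: P[2]=1, P[3]=2, P[4]=4, P[5]=6.
P[6] = max(1·6, 2·4, 3·3, 4·2, 5·1) = 9
P[7] = max(1·9, 2·6, 3·4, 4·3, 5·2, 6·1) = 12
P[8] = max(1·12, 2·9, 3·6, …, 6·2, 7·1) = 18
P[9] = max(1·18, 2·12, 3·9, …, 7·2, 8·1) = 27
P[10] = max(1·27, 2·18, 3·12, …, 8·2, 9·1) = 36
P[11] = max(1·36, 2·27, 3·18, …, 9·2, 10·1) = 54
P[12] = max(1·54, 2·36, 3·27, …, 10·2, 11·1) = 81
P[13] = max(1·81, 2·54, 3·36, …, 11·2, 12·1) = 108
One optimal split: 3 + 3 + 3 + 2 + 2; product 3·3·3·2·2 = 108.

108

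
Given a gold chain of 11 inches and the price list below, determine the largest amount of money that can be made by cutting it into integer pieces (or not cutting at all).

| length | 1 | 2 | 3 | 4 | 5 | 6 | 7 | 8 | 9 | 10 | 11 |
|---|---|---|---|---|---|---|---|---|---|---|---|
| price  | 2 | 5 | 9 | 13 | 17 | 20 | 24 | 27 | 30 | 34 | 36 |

37

Let v[k] be the best obtainable value from length k. For each k, try every first piece i and keep the best of price[i] + v[k−i].
v[1] = 2
v[2] = 5
v[3] = 9
v[4] = 13
v[5] = 17
v[6] = 20
v[7] = 24
v[8] = 27
v[9] = 30  (first piece 4, then v[5]=17)
v[10] = 34  (first piece 5, then v[5]=17)
v[11] = 37  (first piece 4, then v[7]=24)
One optimal cutting: 7 + 4 → $24 + $13 = $37.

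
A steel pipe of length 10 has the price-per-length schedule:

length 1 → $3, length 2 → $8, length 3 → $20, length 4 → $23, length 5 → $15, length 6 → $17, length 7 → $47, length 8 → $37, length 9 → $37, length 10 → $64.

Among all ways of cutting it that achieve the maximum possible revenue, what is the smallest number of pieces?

Let r[k] be the best obtainable value from length k. For each k, try every first piece i and keep the best of price[i] + r[k−i].
r[1] = 3
r[2] = 8
r[3] = 20
r[4] = 23  (first piece 1, then r[3]=20)
r[5] = 28  (first piece 2, then r[3]=20)
r[6] = 40  (first piece 3, then r[3]=20)
r[7] = 47
r[8] = 50  (first piece 1, then r[7]=47)
r[9] = 60  (first piece 3, then r[6]=40)
r[10] = 67  (first piece 3, then r[7]=47)
Maximum revenue is $67.
Now minimize piece count subject to staying optimal: for each k, pieces[k] = 1 + min over i with p[i]+r[k−i]=r[k] of pieces[k−i].
pieces[7] = 1
pieces[8] = 2
pieces[9] = 3
pieces[10] = 2

2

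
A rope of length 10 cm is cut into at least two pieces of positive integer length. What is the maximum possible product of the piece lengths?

Let P[k] be the best product for length k (with at least one cut). For each first piece i, the rest contributes max(k−i, P[k−i]).
P[2] = 1×max(1,0) = 1×1 = 1
P[3] = 1×max(2,1) = 1×2 = 2
P[4] = 2×max(2,1) = 2×2 = 4
P[5] = 2×max(3,2) = 2×3 = 6
P[6] = 3×max(3,2) = 3×3 = 9
P[7] = 2×max(5,6) = 2×6 = 12
P[8] = 2×max(6,9) = 2×9 = 18
P[9] = 3×max(6,9) = 3×9 = 27
P[10] = 2×max(8,18) = 2×18 = 36
One optimal split: 3 + 3 + 2 + 2; product 3×3×2×2 = 36.

36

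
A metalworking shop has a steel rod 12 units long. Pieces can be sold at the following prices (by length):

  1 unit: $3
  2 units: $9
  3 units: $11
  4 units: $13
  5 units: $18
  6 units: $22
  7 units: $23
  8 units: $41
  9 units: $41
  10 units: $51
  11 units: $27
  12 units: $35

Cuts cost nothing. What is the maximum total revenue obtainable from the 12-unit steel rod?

Build v[k] bottom-up: v[k] = max over allowed piece i of (p[i] + v[k−i]).
v[1] = 3
v[2] = max(3+3, 9+0) = 9
v[3] = max(3+9, 9+3, 11+0) = 12
v[4] = max(3+12, 9+9, 11+3, 13+0) = 18
v[5] = max(3+18, 9+12, 11+9, 13+3, 18+0) = 21
v[6] = max(3+21, 9+18, 11+12, 13+9, 18+3, 22+0) = 27
v[7] = max(3+27, 9+21, 11+18, …, 22+3, 23+0) = 30
v[8] = max(3+30, 9+27, 11+21, …, 23+3, 41+0) = 41
v[9] = max(3+41, 9+30, 11+27, …, 41+3, 41+0) = 44
v[10] = max(3+44, 9+41, 11+30, …, 41+3, 51+0) = 51
v[11] = max(3+51, 9+44, 11+41, …, 51+3, 27+0) = 54
v[12] = max(3+54, 9+51, 11+44, …, 27+3, 35+0) = 60
One optimal cutting: 10 + 2 → $51 + $9 = $60.

60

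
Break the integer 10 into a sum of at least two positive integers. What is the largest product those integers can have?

Define P[k] = max over 1≤i<k of i · max(k−i, P[k−i]); the inner max lets the remainder stay uncut if that's better.
Small cases: P[2]=1, P[3]=2, P[4]=4, P[5]=6.
P[6] = 3×max(3,2) = 3×3 = 9
P[7] = 2×max(5,6) = 2×6 = 12
P[8] = 2×max(6,9) = 2×9 = 18
P[9] = 3×max(6,9) = 3×9 = 27
P[10] = 2×max(8,18) = 2×18 = 36
One optimal split: 3 + 3 + 2 + 2; product 3×3×2×2 = 36.

36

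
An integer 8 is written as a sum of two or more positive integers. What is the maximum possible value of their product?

18

Fill f[k] for k=2..8: at each k try every first piece i and multiply by the better of (k−i) uncut or f[k−i].
Small cases: f[2]=1.
f[3] = 1*max(2,1) = 1*2 = 2
f[4] = 2*max(2,1) = 2*2 = 4
f[5] = 2*max(3,2) = 2*3 = 6
f[6] = 3*max(3,2) = 3*3 = 9
f[7] = 2*max(5,6) = 2*6 = 12
f[8] = 2*max(6,9) = 2*9 = 18
One optimal split: 3 + 3 + 2; product 3*3*2 = 18.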